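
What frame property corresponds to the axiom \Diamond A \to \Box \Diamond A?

the Euclidean property

Suppose ◇A→□◇A is valid. Take Rxy, Rxz and set V(A)={y}. Then ◇A at x, so □◇A at x, so ◇A at z, so some w with Rzw has A; w=y, i.e. Rzy. By symmetry of the argument, Ryz.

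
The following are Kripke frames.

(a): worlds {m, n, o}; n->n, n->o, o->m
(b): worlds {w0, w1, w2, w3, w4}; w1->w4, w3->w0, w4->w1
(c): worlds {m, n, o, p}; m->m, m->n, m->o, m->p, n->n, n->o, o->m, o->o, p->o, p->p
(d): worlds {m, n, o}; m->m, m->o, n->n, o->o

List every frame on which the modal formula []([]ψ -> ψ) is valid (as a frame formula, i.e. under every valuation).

(c), (d)

This is the axiom for shift-reflexivity; its first-order frame correspondent is forall x forall y (Rxy -> Ryy).
(a): fails — Rom but not Rmm.
(b): fails — Rw3w0 but not Rw0w0.
(c): satisfies the condition.
(d): satisfies the condition.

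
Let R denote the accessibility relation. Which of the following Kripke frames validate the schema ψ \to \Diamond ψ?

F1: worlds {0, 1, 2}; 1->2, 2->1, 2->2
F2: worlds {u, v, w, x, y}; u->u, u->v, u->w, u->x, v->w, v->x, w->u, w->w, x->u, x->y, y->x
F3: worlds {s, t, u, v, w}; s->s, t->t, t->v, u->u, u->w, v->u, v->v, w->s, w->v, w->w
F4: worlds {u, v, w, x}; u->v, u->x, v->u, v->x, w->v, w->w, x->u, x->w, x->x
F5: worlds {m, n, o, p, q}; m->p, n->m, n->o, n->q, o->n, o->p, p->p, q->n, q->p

This is the axiom for reflexivity; its first-order frame correspondent is \forall x Rxx.
F1: fails — world 0 does not see itself.
F2: fails — world v does not see itself.
F3: holds.
F4: fails — world u does not see itself.
F5: fails — world m does not see itself.
Valid on: F3.

F3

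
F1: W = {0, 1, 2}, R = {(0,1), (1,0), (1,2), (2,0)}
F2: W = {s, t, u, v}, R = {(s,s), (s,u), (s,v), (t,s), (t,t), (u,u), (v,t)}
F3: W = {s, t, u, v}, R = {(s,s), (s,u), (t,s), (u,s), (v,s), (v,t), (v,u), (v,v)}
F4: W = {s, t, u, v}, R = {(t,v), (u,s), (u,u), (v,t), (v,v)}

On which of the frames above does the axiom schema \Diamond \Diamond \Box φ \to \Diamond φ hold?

The schema corresponds to a generalized confluence (Geach) condition: \forall x \forall y (x R^2 y \to \exists w (yRw \wedge xRw)).
F1: fails — 0R²2 but no w with 2Rw and 0Rw.
F2: fails — sR²v but no w with vRw and sRw.
F3: ✓.
F4: fails — uR²s but no w with sRw and uRw.

F3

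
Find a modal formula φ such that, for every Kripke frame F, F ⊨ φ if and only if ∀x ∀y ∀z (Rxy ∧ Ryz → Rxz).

The condition is transitivity. The 4 schema □s → □□s defines it.
Suppose □s→□□s is valid. Take Rxy, Ryz and set V(s)={w : Rxw}. Then □s at x, so □□s at x, so □s at y, so s at z, i.e. Rxz.

□s → □□s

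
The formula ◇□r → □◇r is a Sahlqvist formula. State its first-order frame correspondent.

Convergence

Suppose ◇□r→□◇r is valid. Take Rxy, Rxz and set V(r)={w : Ryw}. Then □r at y so ◇□r at x, so □◇r at x, so ◇r at z, giving w with Rzw and Ryw.
The converse is a direct semantic check.
Frame condition: ∀x ∀y ∀z (Rxy ∧ Rxz → ∃w (Ryw ∧ Rzw)).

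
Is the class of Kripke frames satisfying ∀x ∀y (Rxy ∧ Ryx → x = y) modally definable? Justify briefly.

Any modally definable frame class is closed under surjective bounded morphisms.
The 4-cycle (worlds a,b,c,d with a→b→c→d→a) is antisymmetric. Sending even-indexed worlds to s and odd-indexed worlds to t is a surjective bounded morphism onto the two-world frame with s↔t, which is not antisymmetric.
So the class is not modally definable.

No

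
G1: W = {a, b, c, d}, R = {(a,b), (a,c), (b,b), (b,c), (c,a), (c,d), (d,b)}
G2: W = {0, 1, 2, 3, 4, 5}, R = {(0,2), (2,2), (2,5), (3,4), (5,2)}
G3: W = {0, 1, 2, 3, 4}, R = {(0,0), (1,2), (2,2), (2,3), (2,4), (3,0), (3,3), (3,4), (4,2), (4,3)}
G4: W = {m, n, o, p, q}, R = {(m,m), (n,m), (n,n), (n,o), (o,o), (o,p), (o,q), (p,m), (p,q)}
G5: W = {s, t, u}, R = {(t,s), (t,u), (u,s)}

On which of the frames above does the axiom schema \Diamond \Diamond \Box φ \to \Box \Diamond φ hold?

This is the axiom for a generalized confluence (Geach) condition; its first-order frame correspondent is \forall x \forall y \forall z ((x R^2 y \wedge xRz) \to \exists w (yRw \wedge zRw)).
G1: fails — aR²a, aRc but no w with aRw and cRw.
G2: holds.
G3: fails — 2R²0, 2R2 but no w with 0Rw and 2Rw.
G4: fails — nR²m, nRo but no w with mRw and oRw.
G5: fails — tR²s, tRs but no w with sRw and sRw.
Valid on: G2.

G2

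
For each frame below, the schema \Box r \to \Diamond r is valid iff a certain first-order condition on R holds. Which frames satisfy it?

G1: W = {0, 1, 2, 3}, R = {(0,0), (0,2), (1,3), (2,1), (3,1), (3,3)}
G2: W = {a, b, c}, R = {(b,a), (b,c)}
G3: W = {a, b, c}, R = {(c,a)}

G1

Frame correspondent (Sahlqvist): \forall x \exists y Rxy — i.e. seriality.
G1: satisfies the condition.
G2: fails — world a has no successor.
G3: fails — world a has no successor.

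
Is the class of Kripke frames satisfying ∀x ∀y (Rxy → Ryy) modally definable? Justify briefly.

Yes, by □(□r → r)

The condition is shift-reflexivity. A defining modal formula is □(□r → r).
Suppose □(□r→r) is valid. Take Rxy and set V(r)={w : Ryw}. Then at y, □r holds; since □(□r→r) at x, □r→r at y, so r at y, i.e. Ryy.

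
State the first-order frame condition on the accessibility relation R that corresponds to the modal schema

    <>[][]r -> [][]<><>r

forall x forall y forall z ((xRy & x R^2 z) -> exists w (y R^2 w & z R^2 w))

This is a Sahlqvist (Geach-type) schema ◇^1□^2r → □^2◇^2r.
First-order correspondent: forall x forall y forall z ((xRy & x R^2 z) -> exists w (y R^2 w & z R^2 w)).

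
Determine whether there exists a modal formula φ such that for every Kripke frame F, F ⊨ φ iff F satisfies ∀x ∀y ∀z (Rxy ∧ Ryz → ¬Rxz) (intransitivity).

Modal frame validity is preserved under surjective bounded morphisms.
The 7-cycle (worlds s,t,u,v,w,x,y with s→t→u→v→w→x→y→s) is intransitive. Mapping every world to a single reflexive point • is a surjective bounded morphism; the reflexive point is not intransitive (R••∧R•• but R••).
Hence intransitivity is not modally definable.

No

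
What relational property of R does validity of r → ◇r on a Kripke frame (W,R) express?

reflexivity: ∀x Rxx

Replacing r by ¬r and contraposing gives the equivalent schema □r → r.
Suppose □r→r is valid. At any x set V(r)={w : Rxw}. Then □r holds at x, so r holds at x, i.e. Rxx.
Conversely, on a frame with reflexivity the schema holds at every world under every valuation.
So the correspondent is reflexivity.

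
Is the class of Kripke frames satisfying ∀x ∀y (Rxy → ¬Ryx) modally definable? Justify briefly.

Any modally definable frame class is closed under surjective bounded morphisms.
The 4-cycle (worlds w0,w1,w2,w3 with w0→w1→w2→w3→w0) is asymmetric. Mapping every world to a single reflexive point • is a surjective bounded morphism, and the reflexive point is not asymmetric (R•• but asymmetry requires ¬R••).
So the class is not modally definable.

No — not modally definable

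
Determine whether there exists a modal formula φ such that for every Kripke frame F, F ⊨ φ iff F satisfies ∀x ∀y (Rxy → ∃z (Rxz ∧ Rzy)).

Yes — defined by □□p → □p

The condition is density. A defining modal formula is □□p → □p.
Suppose □□p→□p is valid. Take Rxy and set V(p)={w : xR²w}. Then □□p at x, so □p at x, so p at y, i.e. ∃z(Rxz∧Rzy).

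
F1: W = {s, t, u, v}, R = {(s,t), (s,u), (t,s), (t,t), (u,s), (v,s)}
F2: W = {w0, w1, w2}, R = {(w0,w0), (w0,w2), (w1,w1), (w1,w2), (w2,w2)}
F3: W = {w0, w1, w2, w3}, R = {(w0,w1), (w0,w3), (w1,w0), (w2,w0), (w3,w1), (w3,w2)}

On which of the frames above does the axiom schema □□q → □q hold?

This is the axiom for density; its first-order frame correspondent is ∀x ∀y (Rxy → ∃z (Rxz ∧ Rzy)).
F1: fails — Rus but no z with Ruz and Rzs.
F2: satisfies the condition.
F3: fails — Rw1w0 but no z with Rw1z and Rzw0.

F2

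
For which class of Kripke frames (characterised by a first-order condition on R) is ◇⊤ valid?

seriality

This is a form of the D axiom.
It corresponds to seriality: ∀x ∃y Rxy.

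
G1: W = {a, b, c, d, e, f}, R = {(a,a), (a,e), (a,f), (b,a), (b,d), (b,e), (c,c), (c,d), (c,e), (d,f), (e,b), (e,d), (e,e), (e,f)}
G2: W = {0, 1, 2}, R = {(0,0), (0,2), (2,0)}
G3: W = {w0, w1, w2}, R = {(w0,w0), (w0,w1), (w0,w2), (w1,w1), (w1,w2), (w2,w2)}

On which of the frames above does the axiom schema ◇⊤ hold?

This is the axiom for seriality; its first-order frame correspondent is ∀x ∃y Rxy.
G1: fails — world f has no successor.
G2: fails — world 1 has no successor.
G3: ✓.

G3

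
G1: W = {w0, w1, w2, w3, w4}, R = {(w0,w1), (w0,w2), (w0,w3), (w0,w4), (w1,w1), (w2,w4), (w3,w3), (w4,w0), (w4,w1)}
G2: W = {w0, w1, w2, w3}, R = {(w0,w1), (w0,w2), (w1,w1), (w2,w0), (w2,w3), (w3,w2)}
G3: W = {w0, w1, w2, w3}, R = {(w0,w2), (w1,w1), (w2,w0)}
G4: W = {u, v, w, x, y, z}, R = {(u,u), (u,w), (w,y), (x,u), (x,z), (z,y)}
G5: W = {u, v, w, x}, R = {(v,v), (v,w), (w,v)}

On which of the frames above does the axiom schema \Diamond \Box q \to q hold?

Frame correspondent (Sahlqvist): \forall x \forall y (Rxy \to Ryx) — i.e. symmetry.
G1: fails — Rw2w4 but not Rw4w2.
G2: fails — Rw0w1 but not Rw1w0.
G3: ✓.
G4: fails — Ruw but not Rwu.
G5: ✓.

G3, G5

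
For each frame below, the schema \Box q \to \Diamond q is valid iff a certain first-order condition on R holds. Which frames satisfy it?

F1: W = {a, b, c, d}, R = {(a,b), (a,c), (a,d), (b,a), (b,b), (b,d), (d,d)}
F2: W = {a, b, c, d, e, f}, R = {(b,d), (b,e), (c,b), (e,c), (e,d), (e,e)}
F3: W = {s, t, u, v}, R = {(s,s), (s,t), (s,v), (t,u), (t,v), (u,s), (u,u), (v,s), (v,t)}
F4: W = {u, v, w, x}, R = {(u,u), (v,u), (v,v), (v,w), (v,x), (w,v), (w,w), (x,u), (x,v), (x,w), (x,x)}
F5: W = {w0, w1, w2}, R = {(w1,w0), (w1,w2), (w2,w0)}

Frame correspondent (Sahlqvist): \forall x \exists y Rxy — i.e. seriality.
F1: fails — world c has no successor.
F2: fails — world a has no successor.
F3: satisfies the condition.
F4: satisfies the condition.
F5: fails — world w0 has no successor.
Valid on: F3, F4.

F3, F4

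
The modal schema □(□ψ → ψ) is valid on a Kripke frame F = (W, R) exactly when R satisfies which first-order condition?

shift-reflexivity: ∀x ∀y (Rxy → Ryy)

Suppose □(□ψ→ψ) is valid. Take Rxy and set V(ψ)={w : Ryw}. Then at y, □ψ holds; since □(□ψ→ψ) at x, □ψ→ψ at y, so ψ at y, i.e. Ryy.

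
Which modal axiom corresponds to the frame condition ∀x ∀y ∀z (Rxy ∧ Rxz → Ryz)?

◇p → □◇p

The condition is the Euclidean property. The 5 schema ◇p → □◇p defines it.
Suppose ◇p→□◇p is valid. Take Rxy, Rxz and set V(p)={y}. Then ◇p at x, so □◇p at x, so ◇p at z, so some w with Rzw has p; w=y, i.e. Rzy. By symmetry of the argument, Ryz.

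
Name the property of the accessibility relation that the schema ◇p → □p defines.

partial functionality: ∀x ∀y ∀z (Rxy ∧ Rxz → y = z)

Suppose ◇p→□p is valid. Take Rxy, Rxz and set V(p)={y}. Then ◇p at x, so □p at x, so p at z, i.e. z=y.
Conversely, on a frame with partial functionality the schema holds at every world under every valuation.
Frame condition: ∀x ∀y ∀z (Rxy ∧ Rxz → y = z).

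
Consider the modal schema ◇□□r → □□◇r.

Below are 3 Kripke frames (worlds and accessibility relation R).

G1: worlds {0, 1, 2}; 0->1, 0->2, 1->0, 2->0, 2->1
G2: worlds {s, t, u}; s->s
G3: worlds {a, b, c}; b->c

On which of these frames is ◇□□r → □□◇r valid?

G2, G3

The schema corresponds to a generalized confluence (Geach) condition: ∀x ∀y ∀z ((xRy ∧ xR²z) → ∃w (yR²w ∧ zRw)).
G1: fails — 0R1, 0R²1 but no w with 1R²w and 1Rw.
G2: condition met.
G3: condition met.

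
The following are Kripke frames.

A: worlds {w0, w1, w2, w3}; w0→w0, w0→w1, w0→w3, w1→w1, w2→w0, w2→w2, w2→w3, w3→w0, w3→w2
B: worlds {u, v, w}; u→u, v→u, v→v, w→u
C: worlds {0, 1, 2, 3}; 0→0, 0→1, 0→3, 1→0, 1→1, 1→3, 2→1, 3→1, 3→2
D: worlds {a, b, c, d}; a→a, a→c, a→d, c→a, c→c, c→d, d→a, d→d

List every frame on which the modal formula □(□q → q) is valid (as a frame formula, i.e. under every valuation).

Frame correspondent (Sahlqvist): ∀x ∀y (Rxy → Ryy) — i.e. shift-reflexivity.
A: fails — Rw0w3 but not Rw3w3.
B: holds.
C: fails — R32 but not R22.
D: holds.

B, D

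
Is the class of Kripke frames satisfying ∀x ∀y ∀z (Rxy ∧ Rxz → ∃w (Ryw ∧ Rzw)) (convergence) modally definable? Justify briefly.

This is a Sahlqvist condition; the .2 axiom ◇□q → □◇q defines it.

Yes — defined by ◇□q → □◇q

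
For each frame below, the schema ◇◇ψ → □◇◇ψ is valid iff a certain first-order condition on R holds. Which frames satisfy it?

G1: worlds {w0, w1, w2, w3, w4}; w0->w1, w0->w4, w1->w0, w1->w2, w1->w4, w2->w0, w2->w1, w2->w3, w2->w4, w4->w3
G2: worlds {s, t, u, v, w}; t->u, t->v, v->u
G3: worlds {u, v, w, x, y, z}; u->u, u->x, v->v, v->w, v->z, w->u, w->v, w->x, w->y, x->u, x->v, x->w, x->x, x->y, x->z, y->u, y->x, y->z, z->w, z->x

Frame correspondent (Sahlqvist): ∀x ∀y ∀z ((xR²y ∧ xRz) → ∃w (y = w ∧ zR²w)) — i.e. a generalized confluence (Geach) condition.
G1: fails — w0R²w0, w0Rw4 but no w with w0=w and w4R²w.
G2: fails — tR²u, tRu but no w* with u=w* and uR²w*.
G3: ✓.
Valid on: G3.

G3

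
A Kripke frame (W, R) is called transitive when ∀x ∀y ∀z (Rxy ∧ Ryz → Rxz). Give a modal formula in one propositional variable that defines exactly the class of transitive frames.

□s → □□s

This is transitivity; the standard corresponding axiom is 4: □s → □□s.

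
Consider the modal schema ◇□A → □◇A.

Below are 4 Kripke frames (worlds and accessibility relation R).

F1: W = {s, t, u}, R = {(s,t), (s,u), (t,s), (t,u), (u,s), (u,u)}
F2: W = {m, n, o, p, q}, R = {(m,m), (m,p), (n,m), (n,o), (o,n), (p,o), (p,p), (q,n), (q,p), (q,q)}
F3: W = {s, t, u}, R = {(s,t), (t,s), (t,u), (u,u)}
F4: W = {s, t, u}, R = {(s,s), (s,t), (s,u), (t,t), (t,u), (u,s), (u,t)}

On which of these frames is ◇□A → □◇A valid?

Frame correspondent (Sahlqvist): ∀x ∀y ∀z (Rxy ∧ Rxz → ∃w (Ryw ∧ Rzw)) — i.e. convergence.
F1: ✓.
F2: fails — Rno and Rnm but o and m have no common successor.
F3: fails — Rtu and Rts but u and s have no common successor.
F4: ✓.
Valid on: F1, F4.

F1, F4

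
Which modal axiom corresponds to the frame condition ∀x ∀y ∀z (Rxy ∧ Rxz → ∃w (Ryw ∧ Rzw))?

This is convergence; the standard corresponding axiom is .2: ◇□r → □◇r.

◇□r → □◇r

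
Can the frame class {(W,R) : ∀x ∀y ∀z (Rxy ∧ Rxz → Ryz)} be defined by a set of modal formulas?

Yes: it is the Euclidean property, defined by the 5 schema ◇q → □◇q.
Suppose ◇q→□◇q is valid. Take Rxy, Rxz and set V(q)={y}. Then ◇q at x, so □◇q at x, so ◇q at z, so some w with Rzw has q; w=y, i.e. Rzy. By symmetry of the argument, Ryz.

Yes, by ◇q → □◇q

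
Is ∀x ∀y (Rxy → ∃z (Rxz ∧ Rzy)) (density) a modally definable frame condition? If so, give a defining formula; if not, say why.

This is a Sahlqvist condition; the C4 axiom □□q → □q defines it.
Suppose □□q→□q is valid. Take Rxy and set V(q)={w : xR²w}. Then □□q at x, so □q at x, so q at y, i.e. ∃z(Rxz∧Rzy).

Definable; □□q → □q defines it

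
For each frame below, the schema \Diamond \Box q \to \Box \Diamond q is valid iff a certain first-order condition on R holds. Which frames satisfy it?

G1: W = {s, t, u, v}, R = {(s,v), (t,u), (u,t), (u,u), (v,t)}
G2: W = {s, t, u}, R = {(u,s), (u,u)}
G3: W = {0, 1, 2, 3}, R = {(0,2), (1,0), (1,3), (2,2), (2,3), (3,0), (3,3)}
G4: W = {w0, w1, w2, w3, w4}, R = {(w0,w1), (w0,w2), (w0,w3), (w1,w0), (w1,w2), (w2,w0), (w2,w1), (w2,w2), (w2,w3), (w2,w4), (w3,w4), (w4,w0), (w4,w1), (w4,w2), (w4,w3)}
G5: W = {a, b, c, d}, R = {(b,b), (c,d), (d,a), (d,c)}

G1

The schema corresponds to convergence: \forall x \forall y \forall z (Rxy \wedge Rxz \to \exists w (Ryw \wedge Rzw)).
G1: satisfies the condition.
G2: fails — Rus and Rus but s and s have no common successor.
G3: fails — R10 and R13 but 0 and 3 have no common successor.
G4: fails — Rw0w1 and Rw0w3 but w1 and w3 have no common successor.
G5: fails — Rdc and Rda but c and a have no common successor.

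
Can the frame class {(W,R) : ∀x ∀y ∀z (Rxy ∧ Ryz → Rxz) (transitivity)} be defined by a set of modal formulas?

Yes: it is transitivity, defined by the 4 schema □q → □□q.
Suppose □q→□□q is valid. Take Rxy, Ryz and set V(q)={w : Rxw}. Then □q at x, so □□q at x, so □q at y, so q at z, i.e. Rxz.

Yes, by □q → □□q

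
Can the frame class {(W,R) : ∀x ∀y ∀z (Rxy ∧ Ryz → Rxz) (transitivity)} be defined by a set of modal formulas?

Yes: it is transitivity, defined by the 4 schema □r → □□r.
Suppose □r→□□r is valid. Take Rxy, Ryz and set V(r)={w : Rxw}. Then □r at x, so □□r at x, so □r at y, so r at z, i.e. Rxz.

Definable; □r → □□r defines it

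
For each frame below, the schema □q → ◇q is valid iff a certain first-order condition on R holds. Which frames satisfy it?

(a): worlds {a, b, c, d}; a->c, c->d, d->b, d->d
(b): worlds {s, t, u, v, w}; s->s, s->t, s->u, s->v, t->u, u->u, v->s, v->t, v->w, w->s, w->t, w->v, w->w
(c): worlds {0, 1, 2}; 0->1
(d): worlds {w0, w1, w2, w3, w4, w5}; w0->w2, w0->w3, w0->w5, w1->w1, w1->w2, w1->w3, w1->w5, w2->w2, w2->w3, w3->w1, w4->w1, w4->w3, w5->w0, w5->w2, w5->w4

(b), (d)

Frame correspondent (Sahlqvist): ∀x ∃y Rxy — i.e. seriality.
(a): fails — world b has no successor.
(b): ✓.
(c): fails — world 1 has no successor.
(d): ✓.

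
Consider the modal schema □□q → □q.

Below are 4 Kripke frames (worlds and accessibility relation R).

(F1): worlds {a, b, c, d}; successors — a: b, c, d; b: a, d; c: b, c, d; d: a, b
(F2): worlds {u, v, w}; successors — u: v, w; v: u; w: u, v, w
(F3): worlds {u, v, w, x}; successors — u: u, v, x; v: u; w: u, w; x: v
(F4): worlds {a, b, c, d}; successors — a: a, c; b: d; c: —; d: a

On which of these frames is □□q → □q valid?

(F1)

The schema corresponds to density: ∀x ∀y (Rxy → ∃z (Rxz ∧ Rzy)).
(F1): satisfies the condition.
(F2): fails — Rvu but no z with Rvz and Rzu.
(F3): fails — Rxv but no z with Rxz and Rzv.
(F4): fails — Rbd but no z with Rbz and Rzd.
Valid on: (F1).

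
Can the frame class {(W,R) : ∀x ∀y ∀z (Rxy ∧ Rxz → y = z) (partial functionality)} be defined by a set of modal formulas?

Definable; ◇p → □p defines it

Yes: it is partial functionality, defined by the CD schema ◇p → □p.
Suppose ◇p→□p is valid. Take Rxy, Rxz and set V(p)={y}. Then ◇p at x, so □p at x, so p at z, i.e. z=y.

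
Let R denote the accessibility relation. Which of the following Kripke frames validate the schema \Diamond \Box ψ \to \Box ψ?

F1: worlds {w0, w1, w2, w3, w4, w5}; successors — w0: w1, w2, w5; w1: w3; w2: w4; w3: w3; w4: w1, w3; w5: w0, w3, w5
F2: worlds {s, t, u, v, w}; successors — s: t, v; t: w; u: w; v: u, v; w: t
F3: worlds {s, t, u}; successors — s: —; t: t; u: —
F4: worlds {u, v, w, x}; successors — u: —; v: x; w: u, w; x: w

F3

This is the axiom for the Euclidean property; its first-order frame correspondent is \forall x \forall y \forall z (Rxy \wedge Rxz \to Ryz).
F1: fails — Rw0w5 and Rw0w1 but not Rw5w1.
F2: fails — Rsv and Rst but not Rvt.
F3: holds.
F4: fails — Rvx and Rvx but not Rxx.
Valid on: F3.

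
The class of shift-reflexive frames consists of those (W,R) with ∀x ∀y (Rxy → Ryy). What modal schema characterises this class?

□(□p → p)

This is shift-reflexivity; the standard corresponding axiom is T□: □(□p → p).
Suppose □(□p→p) is valid. Take Rxy and set V(p)={w : Ryw}. Then at y, □p holds; since □(□p→p) at x, □p→p at y, so p at y, i.e. Ryy.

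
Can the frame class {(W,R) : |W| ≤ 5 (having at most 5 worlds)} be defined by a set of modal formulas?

If a class were modally definable it would be closed under disjoint unions (Goldblatt–Thomason).
Any modal formula valid on each of 6 disjoint one-world frames is valid on their disjoint union (validity is preserved under disjoint unions). Each one-world frame has |W|=1≤5, but the union has |W|=6.
So no modal formula (or set of formulas) defines exactly the |W|≤5 frames.

No — not modally definable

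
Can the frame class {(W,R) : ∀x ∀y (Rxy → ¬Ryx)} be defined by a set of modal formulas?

Not modally definable

Any modally definable frame class is closed under surjective bounded morphisms.
The 5-cycle (worlds 0,1,2,3,4 with 0→1→2→3→4→0) is asymmetric. Mapping every world to a single reflexive point • is a surjective bounded morphism, and the reflexive point is not asymmetric (R•• but asymmetry requires ¬R••).
Hence asymmetry is not modally definable.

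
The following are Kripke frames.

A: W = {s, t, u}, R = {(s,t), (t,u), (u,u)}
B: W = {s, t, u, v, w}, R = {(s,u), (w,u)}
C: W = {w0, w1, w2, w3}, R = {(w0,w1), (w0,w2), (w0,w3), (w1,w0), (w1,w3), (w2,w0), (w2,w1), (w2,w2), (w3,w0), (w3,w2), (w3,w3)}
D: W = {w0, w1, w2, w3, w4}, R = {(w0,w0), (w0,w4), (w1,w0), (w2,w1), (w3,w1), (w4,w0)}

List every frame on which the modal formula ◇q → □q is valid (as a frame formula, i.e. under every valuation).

A, B

The schema corresponds to partial functionality: ∀x ∀y ∀z (Rxy ∧ Rxz → y = z).
A: satisfies the condition.
B: satisfies the condition.
C: fails — w0 sees both w1 and w2.
D: fails — w0 sees both w0 and w4.
Valid on: A, B.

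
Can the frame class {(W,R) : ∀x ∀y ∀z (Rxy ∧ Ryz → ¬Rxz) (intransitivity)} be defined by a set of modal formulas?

Not modally definable

Any modally definable frame class is closed under surjective bounded morphisms.
The 5-cycle (worlds a,b,c,d,e with a→b→c→d→e→a) is intransitive. Mapping every world to a single reflexive point • is a surjective bounded morphism; the reflexive point is not intransitive (R••∧R•• but R••).
Hence intransitivity is not modally definable.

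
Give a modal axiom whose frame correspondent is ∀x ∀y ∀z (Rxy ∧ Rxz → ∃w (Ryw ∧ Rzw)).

The condition is convergence. The .2 schema ◇□s → □◇s defines it.
Suppose ◇□s→□◇s is valid. Take Rxy, Rxz and set V(s)={w : Ryw}. Then □s at y so ◇□s at x, so □◇s at x, so ◇s at z, giving w with Rzw and Ryw.

◇□s → □◇s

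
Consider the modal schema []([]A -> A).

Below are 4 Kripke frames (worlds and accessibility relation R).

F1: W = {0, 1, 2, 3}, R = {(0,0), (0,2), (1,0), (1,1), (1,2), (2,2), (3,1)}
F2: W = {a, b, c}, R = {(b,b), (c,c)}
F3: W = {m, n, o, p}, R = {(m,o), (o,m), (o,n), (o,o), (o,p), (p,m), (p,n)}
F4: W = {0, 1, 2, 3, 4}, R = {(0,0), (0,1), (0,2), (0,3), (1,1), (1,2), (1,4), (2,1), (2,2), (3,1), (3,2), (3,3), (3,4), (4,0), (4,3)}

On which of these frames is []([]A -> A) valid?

The schema corresponds to shift-reflexivity: forall x forall y (Rxy -> Ryy).
F1: satisfies the condition.
F2: satisfies the condition.
F3: fails — Rom but not Rmm.
F4: fails — R34 but not R44.

F1, F2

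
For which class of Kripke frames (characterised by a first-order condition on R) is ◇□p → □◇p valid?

Convergence

Suppose ◇□p→□◇p is valid. Take Rxy, Rxz and set V(p)={w : Ryw}. Then □p at y so ◇□p at x, so □◇p at x, so ◇p at z, giving w with Rzw and Ryw.
Conversely, on a frame with convergence the schema holds at every world under every valuation.
Frame condition: ∀x ∀y ∀z (Rxy ∧ Rxz → ∃w (Ryw ∧ Rzw)).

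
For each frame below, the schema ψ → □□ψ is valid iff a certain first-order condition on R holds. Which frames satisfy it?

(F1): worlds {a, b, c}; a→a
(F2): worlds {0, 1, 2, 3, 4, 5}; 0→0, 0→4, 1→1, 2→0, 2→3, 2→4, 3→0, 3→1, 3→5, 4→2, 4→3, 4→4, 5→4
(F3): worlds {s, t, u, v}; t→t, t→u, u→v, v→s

Frame correspondent (Sahlqvist): ∀x ∀z (xR²z → ∃w (x = w ∧ z = w)) — i.e. a generalized confluence (Geach) condition.
(F1): condition met.
(F2): fails — 0R²2 but 0 ≠ 2.
(F3): fails — tR²u but t ≠ u.

(F1)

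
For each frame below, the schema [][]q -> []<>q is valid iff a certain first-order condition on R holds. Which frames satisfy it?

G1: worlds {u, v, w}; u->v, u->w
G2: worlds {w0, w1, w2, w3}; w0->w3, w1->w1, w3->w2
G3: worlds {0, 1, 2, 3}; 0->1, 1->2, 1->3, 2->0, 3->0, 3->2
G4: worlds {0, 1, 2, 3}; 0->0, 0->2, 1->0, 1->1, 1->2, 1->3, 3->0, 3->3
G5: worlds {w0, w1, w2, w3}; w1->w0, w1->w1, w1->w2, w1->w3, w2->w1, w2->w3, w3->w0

G3

Frame correspondent (Sahlqvist): forall x forall z (xRz -> exists w (x R^2 w & zRw)) — i.e. a generalized confluence (Geach) condition.
G1: fails — uRv but no t with uR²t and vRt.
G2: fails — w3Rw2 but no w with w3R²w and w2Rw.
G3: ✓.
G4: fails — 0R2 but no w with 0R²w and 2Rw.
G5: fails — w1Rw0 but no w with w1R²w and w0Rw.
Valid on: G3.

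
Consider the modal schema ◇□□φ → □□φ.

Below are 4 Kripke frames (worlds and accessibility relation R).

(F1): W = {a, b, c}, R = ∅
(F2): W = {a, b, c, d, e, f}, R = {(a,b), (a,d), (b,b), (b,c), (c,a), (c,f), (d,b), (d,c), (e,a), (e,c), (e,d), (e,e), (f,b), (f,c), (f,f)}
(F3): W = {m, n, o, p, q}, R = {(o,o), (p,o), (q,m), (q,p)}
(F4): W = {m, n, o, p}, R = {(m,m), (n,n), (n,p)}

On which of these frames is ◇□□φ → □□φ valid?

(F1)

Frame correspondent (Sahlqvist): ∀x ∀y ∀z ((xRy ∧ xR²z) → ∃w (yR²w ∧ z = w)) — i.e. a generalized confluence (Geach) condition.
(F1): satisfies the condition.
(F2): fails — bRc, bR²a but no w with cR²w and a=w.
(F3): fails — qRm, qR²o but no w with mR²w and o=w.
(F4): fails — nRp, nR²n but no w with pR²w and n=w.
Valid on: (F1).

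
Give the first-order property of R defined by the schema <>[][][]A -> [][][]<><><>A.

forall x forall y forall z ((xRy & x R^3 z) -> exists w (y R^3 w & z R^3 w))

This is a Sahlqvist (Geach-type) schema ◇^1□^3A → □^3◇^3A.
Minimal-valuation argument: fix x; take any y with xR^1y and any z with xR^3z. Set V(A) to the set of worlds R-reachable from y in exactly 3 steps. Then □^3A holds at y, so the antecedent holds at x; validity forces ◇^3A at z, giving a w with zR^3w and yR^3w.
First-order correspondent: forall x forall y forall z ((xRy & x R^3 z) -> exists w (y R^3 w & z R^3 w)).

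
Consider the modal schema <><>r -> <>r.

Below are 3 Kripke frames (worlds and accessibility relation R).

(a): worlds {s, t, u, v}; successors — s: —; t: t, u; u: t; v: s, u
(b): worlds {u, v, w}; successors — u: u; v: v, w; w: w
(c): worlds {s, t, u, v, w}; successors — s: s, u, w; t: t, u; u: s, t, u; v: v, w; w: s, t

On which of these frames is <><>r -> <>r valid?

(b)

The schema corresponds to transitivity: forall x forall y forall z (Rxy & Ryz -> Rxz).
(a): fails — Rut and Rtu but not Ruu.
(b): satisfies the condition.
(c): fails — Rwt and Rtu but not Rwu.
Valid on: (b).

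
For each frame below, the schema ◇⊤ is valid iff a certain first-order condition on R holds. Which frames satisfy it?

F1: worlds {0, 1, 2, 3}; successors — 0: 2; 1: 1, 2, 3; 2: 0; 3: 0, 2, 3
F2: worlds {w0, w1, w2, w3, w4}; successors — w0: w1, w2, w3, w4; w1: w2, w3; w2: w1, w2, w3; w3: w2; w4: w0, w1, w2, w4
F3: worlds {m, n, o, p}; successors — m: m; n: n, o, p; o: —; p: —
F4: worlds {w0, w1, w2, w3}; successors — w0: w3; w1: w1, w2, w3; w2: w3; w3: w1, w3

F1, F2, F4

Frame correspondent (Sahlqvist): ∀x ∃y Rxy — i.e. seriality.
F1: condition met.
F2: condition met.
F3: fails — world o has no successor.
F4: condition met.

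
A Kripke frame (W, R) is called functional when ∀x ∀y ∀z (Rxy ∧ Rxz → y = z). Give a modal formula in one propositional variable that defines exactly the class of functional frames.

◇s → □s

This is partial functionality; the standard corresponding axiom is CD: ◇s → □s.
Suppose ◇s→□s is valid. Take Rxy, Rxz and set V(s)={y}. Then ◇s at x, so □s at x, so s at z, i.e. z=y.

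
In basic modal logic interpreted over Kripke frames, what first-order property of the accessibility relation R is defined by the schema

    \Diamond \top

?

seriality

◇⊤ holds at w iff w has a successor, so frame-validity of ◇⊤ is exactly seriality. Equivalently via □ψ → ◇ψ:
Suppose □ψ→◇ψ is valid. At any x set V(ψ)=W. Then □ψ at x, so ◇ψ at x, so x has a successor.
Conversely, on a frame with seriality the schema holds at every world under every valuation.
Frame condition: \forall x \exists y Rxy.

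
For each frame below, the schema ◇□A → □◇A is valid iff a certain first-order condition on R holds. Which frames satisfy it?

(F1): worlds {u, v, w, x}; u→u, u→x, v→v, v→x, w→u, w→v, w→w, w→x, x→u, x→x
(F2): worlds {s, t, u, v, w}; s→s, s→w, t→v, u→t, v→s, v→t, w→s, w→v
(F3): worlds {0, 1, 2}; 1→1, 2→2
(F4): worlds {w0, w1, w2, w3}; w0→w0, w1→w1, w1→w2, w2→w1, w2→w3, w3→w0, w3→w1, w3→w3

This is the axiom for convergence; its first-order frame correspondent is ∀x ∀y ∀z (Rxy ∧ Rxz → ∃w (Ryw ∧ Rzw)).
(F1): satisfies the condition.
(F2): fails — Rvt and Rvs but t and s have no common successor.
(F3): satisfies the condition.
(F4): fails — Rw3w1 and Rw3w0 but w1 and w0 have no common successor.
Valid on: (F1), (F3).

(F1), (F3)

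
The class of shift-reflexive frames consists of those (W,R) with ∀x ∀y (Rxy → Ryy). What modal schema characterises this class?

A defining formula is □(□s → s) (the T□ axiom).

□(□s → s)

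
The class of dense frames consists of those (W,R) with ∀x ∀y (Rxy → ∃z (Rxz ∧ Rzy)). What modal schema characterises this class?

A defining formula is □□ψ → □ψ (the C4 axiom).

□□ψ → □ψ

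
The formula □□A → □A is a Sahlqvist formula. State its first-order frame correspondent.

Suppose □□A→□A is valid. Take Rxy and set V(A)={w : xR²w}. Then □□A at x, so □A at x, so A at y, i.e. ∃z(Rxz∧Rzy).
Conversely, on a frame with density the schema holds at every world under every valuation.
So the correspondent is density.

density: ∀x ∀y (Rxy → ∃z (Rxz ∧ Rzy))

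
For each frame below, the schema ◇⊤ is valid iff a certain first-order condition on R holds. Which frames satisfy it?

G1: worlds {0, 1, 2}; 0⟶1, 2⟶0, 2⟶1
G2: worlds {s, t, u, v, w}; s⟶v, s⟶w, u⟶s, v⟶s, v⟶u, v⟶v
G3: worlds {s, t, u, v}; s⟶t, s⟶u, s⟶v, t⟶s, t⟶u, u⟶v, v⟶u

Frame correspondent (Sahlqvist): ∀x ∃y Rxy — i.e. seriality.
G1: fails — world 1 has no successor.
G2: fails — world t has no successor.
G3: holds.
Valid on: G3.

G3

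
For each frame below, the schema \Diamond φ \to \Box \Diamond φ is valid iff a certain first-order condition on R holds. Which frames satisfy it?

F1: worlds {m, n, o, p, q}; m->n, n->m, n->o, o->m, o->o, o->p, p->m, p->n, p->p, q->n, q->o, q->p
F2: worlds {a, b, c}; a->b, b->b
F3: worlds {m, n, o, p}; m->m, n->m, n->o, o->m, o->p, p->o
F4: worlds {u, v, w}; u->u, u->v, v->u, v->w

The schema corresponds to the Euclidean property: \forall x \forall y \forall z (Rxy \wedge Rxz \to Ryz).
F1: fails — Rmn and Rmn but not Rnn.
F2: ✓.
F3: fails — Rno and Rno but not Roo.
F4: fails — Ruv and Ruv but not Rvv.
Valid on: F2.

F2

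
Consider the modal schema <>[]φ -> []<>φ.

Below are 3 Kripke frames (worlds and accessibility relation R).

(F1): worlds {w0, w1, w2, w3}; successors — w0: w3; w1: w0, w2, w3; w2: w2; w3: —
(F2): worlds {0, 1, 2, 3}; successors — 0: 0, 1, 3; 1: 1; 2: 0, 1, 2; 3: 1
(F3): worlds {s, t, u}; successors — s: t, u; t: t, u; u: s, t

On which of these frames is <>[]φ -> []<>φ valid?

(F2), (F3)

This is the axiom for convergence; its first-order frame correspondent is forall x forall y forall z (Rxy & Rxz -> exists w (Ryw & Rzw)).
(F1): fails — Rw0w3 and Rw0w3 but w3 and w3 have no common successor.
(F2): condition met.
(F3): condition met.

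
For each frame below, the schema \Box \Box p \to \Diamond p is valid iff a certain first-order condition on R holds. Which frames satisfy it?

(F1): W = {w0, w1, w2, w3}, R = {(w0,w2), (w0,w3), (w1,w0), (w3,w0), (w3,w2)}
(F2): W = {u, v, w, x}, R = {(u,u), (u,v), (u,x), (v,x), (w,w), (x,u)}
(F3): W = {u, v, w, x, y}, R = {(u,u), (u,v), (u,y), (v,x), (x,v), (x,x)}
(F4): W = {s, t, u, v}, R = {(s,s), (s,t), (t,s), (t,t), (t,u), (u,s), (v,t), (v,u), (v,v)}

(F4)

The schema corresponds to a generalized confluence (Geach) condition: \forall x \exists w (x R^2 w \wedge xRw).
(F1): fails — at w1 but no w with w1R²w and w1Rw.
(F2): fails — at v but no t with vR²t and vRt.
(F3): fails — at w but no t with wR²t and wRt.
(F4): holds.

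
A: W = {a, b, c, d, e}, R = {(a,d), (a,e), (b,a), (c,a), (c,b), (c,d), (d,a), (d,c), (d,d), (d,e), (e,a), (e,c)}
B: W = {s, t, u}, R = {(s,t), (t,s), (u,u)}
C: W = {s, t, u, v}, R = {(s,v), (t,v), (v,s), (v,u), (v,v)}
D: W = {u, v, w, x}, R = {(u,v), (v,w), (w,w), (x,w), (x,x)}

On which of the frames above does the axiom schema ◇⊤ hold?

This is the axiom for seriality; its first-order frame correspondent is ∀x ∃y Rxy.
A: satisfies the condition.
B: satisfies the condition.
C: fails — world u has no successor.
D: satisfies the condition.

A, B, D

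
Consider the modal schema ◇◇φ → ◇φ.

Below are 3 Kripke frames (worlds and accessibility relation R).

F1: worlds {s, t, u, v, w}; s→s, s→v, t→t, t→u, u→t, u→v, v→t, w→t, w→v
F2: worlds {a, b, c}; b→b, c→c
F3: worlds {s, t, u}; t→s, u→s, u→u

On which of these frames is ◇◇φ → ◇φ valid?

F2, F3

This is the axiom for transitivity; its first-order frame correspondent is ∀x ∀y ∀z (Rxy ∧ Ryz → Rxz).
F1: fails — Rwt and Rtu but not Rwu.
F2: holds.
F3: holds.
Valid on: F2, F3.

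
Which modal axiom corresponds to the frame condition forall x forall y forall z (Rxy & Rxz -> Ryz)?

This is the Euclidean property; the standard corresponding axiom is 5: ◇r → □◇r.
Suppose ◇r→□◇r is valid. Take Rxy, Rxz and set V(r)={y}. Then ◇r at x, so □◇r at x, so ◇r at z, so some w with Rzw has r; w=y, i.e. Rzy. By symmetry of the argument, Ryz.

◇r → □◇r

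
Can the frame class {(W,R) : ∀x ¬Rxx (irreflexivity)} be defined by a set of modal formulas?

No

If a class were modally definable it would be closed under surjective bounded morphisms (Goldblatt–Thomason).
The 4-cycle (worlds s,t,u,v with s→t→u→v→s) is irreflexive, and the map sending every world to a single reflexive point • is a surjective bounded morphism (forth: every edge maps to (•,•); back: every world has a successor). So any modal formula valid on the 4-cycle is also valid on the reflexive point, which is not irreflexive.
Hence irreflexivity is not modally definable.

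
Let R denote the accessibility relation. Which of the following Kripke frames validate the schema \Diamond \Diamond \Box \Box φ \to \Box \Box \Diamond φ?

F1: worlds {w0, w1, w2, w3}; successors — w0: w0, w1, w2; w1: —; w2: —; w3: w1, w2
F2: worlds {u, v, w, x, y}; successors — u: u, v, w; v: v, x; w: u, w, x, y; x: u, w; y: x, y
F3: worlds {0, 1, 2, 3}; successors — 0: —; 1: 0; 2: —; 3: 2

The schema corresponds to a generalized confluence (Geach) condition: \forall x \forall y \forall z ((x R^2 y \wedge x R^2 z) \to \exists w (y R^2 w \wedge zRw)).
F1: fails — w0R²w0, w0R²w1 but no w with w0R²w and w1Rw.
F2: holds.
F3: holds.
Valid on: F2, F3.

F2, F3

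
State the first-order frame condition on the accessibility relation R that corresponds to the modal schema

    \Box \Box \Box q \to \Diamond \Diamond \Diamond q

This is a Sahlqvist (Geach-type) schema ◇^0□^3q → □^0◇^3q.
First-order correspondent: \forall x \exists w (x R^3 w \wedge x R^3 w).

\forall x \exists w (x R^3 w \wedge x R^3 w)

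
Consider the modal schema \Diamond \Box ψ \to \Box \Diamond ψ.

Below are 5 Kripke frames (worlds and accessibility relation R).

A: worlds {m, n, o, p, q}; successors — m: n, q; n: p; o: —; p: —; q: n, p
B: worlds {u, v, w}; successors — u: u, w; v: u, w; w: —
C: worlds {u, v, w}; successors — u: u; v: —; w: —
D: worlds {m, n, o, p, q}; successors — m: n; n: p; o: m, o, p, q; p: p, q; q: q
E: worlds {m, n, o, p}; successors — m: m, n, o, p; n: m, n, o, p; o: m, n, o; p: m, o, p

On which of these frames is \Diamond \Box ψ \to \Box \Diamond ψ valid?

C, E

Frame correspondent (Sahlqvist): \forall x \forall y \forall z (Rxy \wedge Rxz \to \exists w (Ryw \wedge Rzw)) — i.e. convergence.
A: fails — Rnp and Rnp but p and p have no common successor.
B: fails — Ruw and Ruw but w and w have no common successor.
C: condition met.
D: fails — Rom and Rop but m and p have no common successor.
E: condition met.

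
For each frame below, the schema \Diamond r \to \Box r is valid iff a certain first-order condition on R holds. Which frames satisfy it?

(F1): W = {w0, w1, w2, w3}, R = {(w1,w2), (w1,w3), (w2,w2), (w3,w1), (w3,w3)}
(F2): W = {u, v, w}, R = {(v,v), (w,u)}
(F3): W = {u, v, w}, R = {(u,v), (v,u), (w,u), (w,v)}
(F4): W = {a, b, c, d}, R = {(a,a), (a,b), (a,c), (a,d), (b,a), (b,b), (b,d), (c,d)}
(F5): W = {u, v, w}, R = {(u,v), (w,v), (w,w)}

This is the axiom for partial functionality; its first-order frame correspondent is \forall x \forall y \forall z (Rxy \wedge Rxz \to y = z).
(F1): fails — w1 sees both w2 and w3.
(F2): ✓.
(F3): fails — w sees both u and v.
(F4): fails — a sees both a and b.
(F5): fails — w sees both v and w.
Valid on: (F2).

(F2)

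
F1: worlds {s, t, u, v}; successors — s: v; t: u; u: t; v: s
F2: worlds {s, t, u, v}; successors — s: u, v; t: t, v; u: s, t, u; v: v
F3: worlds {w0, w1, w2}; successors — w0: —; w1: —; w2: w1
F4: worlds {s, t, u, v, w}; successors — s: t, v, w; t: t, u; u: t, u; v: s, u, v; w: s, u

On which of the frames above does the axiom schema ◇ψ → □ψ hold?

This is the axiom for partial functionality; its first-order frame correspondent is ∀x ∀y ∀z (Rxy ∧ Rxz → y = z).
F1: satisfies the condition.
F2: fails — s sees both u and v.
F3: satisfies the condition.
F4: fails — s sees both t and v.

F1, F3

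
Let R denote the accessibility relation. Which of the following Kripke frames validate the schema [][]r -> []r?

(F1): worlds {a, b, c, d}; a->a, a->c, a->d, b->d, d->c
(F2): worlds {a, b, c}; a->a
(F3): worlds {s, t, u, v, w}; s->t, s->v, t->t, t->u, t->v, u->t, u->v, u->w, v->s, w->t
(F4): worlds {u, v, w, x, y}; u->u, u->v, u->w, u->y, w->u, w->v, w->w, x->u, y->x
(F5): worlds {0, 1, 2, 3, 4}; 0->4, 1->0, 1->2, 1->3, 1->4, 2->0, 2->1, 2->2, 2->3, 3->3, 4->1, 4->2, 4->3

(F2)

The schema corresponds to density: forall x forall y (Rxy -> exists z (Rxz & Rzy)).
(F1): fails — Rdc but no z with Rdz and Rzc.
(F2): ✓.
(F3): fails — Ruw but no z with Ruz and Rzw.
(F4): fails — Ryx but no z with Ryz and Rzx.
(F5): fails — R04 but no z with R0z and Rz4.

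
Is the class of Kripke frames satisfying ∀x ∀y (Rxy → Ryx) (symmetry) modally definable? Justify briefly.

Yes — defined by r → □◇r

Yes: it is symmetry, defined by the B schema r → □◇r.
Suppose r→□◇r is valid. Take Rxy and set V(r)={x}. Then r at x, so □◇r at x, so ◇r at y, so some z with Ryz has r; z=x, i.e. Ryx.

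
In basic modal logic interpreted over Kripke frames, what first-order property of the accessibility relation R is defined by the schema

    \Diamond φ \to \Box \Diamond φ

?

the Euclidean property

Suppose ◇φ→□◇φ is valid. Take Rxy, Rxz and set V(φ)={y}. Then ◇φ at x, so □◇φ at x, so ◇φ at z, so some w with Rzw has φ; w=y, i.e. Rzy. By symmetry of the argument, Ryz.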